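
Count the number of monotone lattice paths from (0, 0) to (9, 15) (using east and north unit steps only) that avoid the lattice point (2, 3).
Number of paths = 803624

Total paths from (0, 0) to (9, 15): C(24, 9) = 1307504. Paths through (2, 3): (paths (0, 0) → (2, 3)) × (paths (2, 3) → (9, 15)) = C(5, 2) · C(19, 7) = 10 · 50388 = 503880. Avoidance count = 1307504 − 503880 = 803624.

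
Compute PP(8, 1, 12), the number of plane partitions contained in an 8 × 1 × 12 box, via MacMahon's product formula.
PP(8, 1, 12) = 125970

Evaluate the triple product over i = 1..8, j = 1..1, k = 1..12. The factors are (2/1) · (3/2) · (4/3) · (5/4) · (6/5) · (7/6) · (8/7) · (9/8) · … (96 factors total). The numerators and denominators telescope so the product is an integer; carrying out the multiplication exactly gives PP(8, 1, 12) = 125970.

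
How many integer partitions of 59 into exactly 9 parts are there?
p(59, 9 parts) = 45812

Partitions of n into exactly k parts are in bijection with partitions of n − k into at most k parts (subtract 1 from each part). So p(59, exactly 9) = p(50, parts ≤ 9). Computing via the recurrence p(m, j) = p(m, j−1) + p(m−j, j) gives 45812.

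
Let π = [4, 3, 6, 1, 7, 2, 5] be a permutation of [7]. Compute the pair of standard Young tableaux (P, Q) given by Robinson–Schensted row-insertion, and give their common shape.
P = [1, 2, 5] / [3, 6, 7] / [4];  Q = [1, 3, 5] / [2, 6, 7] / [4];  common shape = (3, 3, 1)

Row-insert the values π_1, π_2, … into P one at a time, bumping the leftmost entry strictly greater than the inserted value down to the next row. The recording tableau Q records, in position (i, j), the step at which that cell was added to P.
  Insert 4 (step 1): P = [4];  Q = [1]
  Insert 3 (step 2): P = [3] / [4];  Q = [1] / [2]
  Insert 6 (step 3): P = [3, 6] / [4];  Q = [1, 3] / [2]
  Insert 1 (step 4): P = [1, 6] / [3] / [4];  Q = [1, 3] / [2] / [4]
  Insert 7 (step 5): P = [1, 6, 7] / [3] / [4];  Q = [1, 3, 5] / [2] / [4]
  Insert 2 (step 6): P = [1, 2, 7] / [3, 6] / [4];  Q = [1, 3, 5] / [2, 6] / [4]
  Insert 5 (step 7): P = [1, 2, 5] / [3, 6, 7] / [4];  Q = [1, 3, 5] / [2, 6, 7] / [4]
Final shape: (3, 3, 1).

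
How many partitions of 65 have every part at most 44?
p(65, parts ≤ 44) = 2009844

Use the recurrence p(n, m) = p(n, m−1) + p(n−m, m): either the largest part is < m (count p(n, m−1)) or the largest part is exactly m (remove one copy of m, count p(n−m, m)). With p(0, ·) = 1 this gives p(65, parts ≤ 44) = 2009844. (By conjugating Young diagrams, this also counts partitions of 65 into at most 44 parts.)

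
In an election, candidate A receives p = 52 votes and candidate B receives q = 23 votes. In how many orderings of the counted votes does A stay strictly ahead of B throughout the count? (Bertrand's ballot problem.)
Strict-lead orderings = 4600506386405182248

Total orderings of the 75 votes with 52 for A: C(75, 52) = 11897861344151333400. By the Bertrand ballot formula (Cycle Lemma / reflection principle), the number of orderings in which A is strictly ahead of B throughout is (p − q)/(p + q) · C(p + q, p) = (52 − 23)/(52 + 23) · 11897861344151333400 = 4600506386405182248.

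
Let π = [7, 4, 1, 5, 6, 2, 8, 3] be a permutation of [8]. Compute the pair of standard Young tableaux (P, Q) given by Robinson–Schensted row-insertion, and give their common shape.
P = [1, 2, 3, 8] / [4, 5, 6] / [7];  Q = [1, 4, 5, 7] / [2, 6, 8] / [3];  common shape = (4, 3, 1)

Row-insert the values π_1, π_2, … into P one at a time, bumping the leftmost entry strictly greater than the inserted value down to the next row. The recording tableau Q records, in position (i, j), the step at which that cell was added to P.
  Insert 7 (step 1): P = [7];  Q = [1]
  Insert 4 (step 2): P = [4] / [7];  Q = [1] / [2]
  Insert 1 (step 3): P = [1] / [4] / [7];  Q = [1] / [2] / [3]
  Insert 5 (step 4): P = [1, 5] / [4] / [7];  Q = [1, 4] / [2] / [3]
  Insert 6 (step 5): P = [1, 5, 6] / [4] / [7];  Q = [1, 4, 5] / [2] / [3]
  Insert 2 (step 6): P = [1, 2, 6] / [4, 5] / [7];  Q = [1, 4, 5] / [2, 6] / [3]
  Insert 8 (step 7): P = [1, 2, 6, 8] / [4, 5] / [7];  Q = [1, 4, 5, 7] / [2, 6] / [3]
  Insert 3 (step 8): P = [1, 2, 3, 8] / [4, 5, 6] / [7];  Q = [1, 4, 5, 7] / [2, 6, 8] / [3]
Final shape: (4, 3, 1).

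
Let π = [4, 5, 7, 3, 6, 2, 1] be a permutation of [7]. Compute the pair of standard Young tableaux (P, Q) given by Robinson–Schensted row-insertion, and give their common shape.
P = [1, 5, 6] / [2, 7] / [3] / [4];  Q = [1, 2, 3] / [4, 5] / [6] / [7];  common shape = (3, 2, 1, 1)

Row-insert the values π_1, π_2, … into P one at a time, bumping the leftmost entry strictly greater than the inserted value down to the next row. The recording tableau Q records, in position (i, j), the step at which that cell was added to P.
  Insert 4 (step 1): P = [4];  Q = [1]
  Insert 5 (step 2): P = [4, 5];  Q = [1, 2]
  Insert 7 (step 3): P = [4, 5, 7];  Q = [1, 2, 3]
  Insert 3 (step 4): P = [3, 5, 7] / [4];  Q = [1, 2, 3] / [4]
  Insert 6 (step 5): P = [3, 5, 6] / [4, 7];  Q = [1, 2, 3] / [4, 5]
  Insert 2 (step 6): P = [2, 5, 6] / [3, 7] / [4];  Q = [1, 2, 3] / [4, 5] / [6]
  Insert 1 (step 7): P = [1, 5, 6] / [2, 7] / [3] / [4];  Q = [1, 2, 3] / [4, 5] / [6] / [7]
Final shape: (3, 2, 1, 1).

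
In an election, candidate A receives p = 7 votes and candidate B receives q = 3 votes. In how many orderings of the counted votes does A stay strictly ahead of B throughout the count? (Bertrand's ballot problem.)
Strict-lead orderings = 48

Total orderings of the 10 votes with 7 for A: C(10, 7) = 120. By the Bertrand ballot formula (Cycle Lemma / reflection principle), the number of orderings in which A is strictly ahead of B throughout is (p − q)/(p + q) · C(p + q, p) = (7 − 3)/(7 + 3) · 120 = 48.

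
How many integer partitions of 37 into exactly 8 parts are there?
p(37, 8 parts) = 2104

Partitions of n into exactly k parts are in bijection with partitions of n − k into at most k parts (subtract 1 from each part). So p(37, exactly 8) = p(29, parts ≤ 8). Computing via the recurrence p(m, j) = p(m, j−1) + p(m−j, j) gives 2104.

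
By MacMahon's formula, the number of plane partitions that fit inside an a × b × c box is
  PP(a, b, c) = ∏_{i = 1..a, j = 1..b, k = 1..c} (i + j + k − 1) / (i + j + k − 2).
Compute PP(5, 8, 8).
PP(5, 8, 8) = 3940599631842016

Evaluate the triple product over i = 1..5, j = 1..8, k = 1..8. The factors are (2/1) · (3/2) · (4/3) · (5/4) · (6/5) · (7/6) · (8/7) · (9/8) · … (320 factors total). The numerators and denominators telescope so the product is an integer; carrying out the multiplication exactly gives PP(5, 8, 8) = 3940599631842016.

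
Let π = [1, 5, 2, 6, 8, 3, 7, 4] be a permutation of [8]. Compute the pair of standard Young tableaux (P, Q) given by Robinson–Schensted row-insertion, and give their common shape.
P = [1, 2, 3, 4] / [5, 6, 7] / [8];  Q = [1, 2, 4, 5] / [3, 6, 7] / [8];  common shape = (4, 3, 1)

Row-insert the values π_1, π_2, … into P one at a time, bumping the leftmost entry strictly greater than the inserted value down to the next row. The recording tableau Q records, in position (i, j), the step at which that cell was added to P.
  Insert 1 (step 1): P = [1];  Q = [1]
  Insert 5 (step 2): P = [1, 5];  Q = [1, 2]
  Insert 2 (step 3): P = [1, 2] / [5];  Q = [1, 2] / [3]
  Insert 6 (step 4): P = [1, 2, 6] / [5];  Q = [1, 2, 4] / [3]
  Insert 8 (step 5): P = [1, 2, 6, 8] / [5];  Q = [1, 2, 4, 5] / [3]
  Insert 3 (step 6): P = [1, 2, 3, 8] / [5, 6];  Q = [1, 2, 4, 5] / [3, 6]
  Insert 7 (step 7): P = [1, 2, 3, 7] / [5, 6, 8];  Q = [1, 2, 4, 5] / [3, 6, 7]
  Insert 4 (step 8): P = [1, 2, 3, 4] / [5, 6, 7] / [8];  Q = [1, 2, 4, 5] / [3, 6, 7] / [8]
Final shape: (4, 3, 1).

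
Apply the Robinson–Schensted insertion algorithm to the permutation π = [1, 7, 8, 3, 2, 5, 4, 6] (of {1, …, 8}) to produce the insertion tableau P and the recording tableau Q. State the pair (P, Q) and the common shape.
P = [1, 2, 4, 6] / [3, 5] / [7, 8];  Q = [1, 2, 3, 8] / [4, 6] / [5, 7];  common shape = (4, 2, 2)

Row-insert the values π_1, π_2, … into P one at a time, bumping the leftmost entry strictly greater than the inserted value down to the next row. The recording tableau Q records, in position (i, j), the step at which that cell was added to P.
  Insert 1 (step 1): P = [1];  Q = [1]
  Insert 7 (step 2): P = [1, 7];  Q = [1, 2]
  Insert 8 (step 3): P = [1, 7, 8];  Q = [1, 2, 3]
  Insert 3 (step 4): P = [1, 3, 8] / [7];  Q = [1, 2, 3] / [4]
  Insert 2 (step 5): P = [1, 2, 8] / [3] / [7];  Q = [1, 2, 3] / [4] / [5]
  Insert 5 (step 6): P = [1, 2, 5] / [3, 8] / [7];  Q = [1, 2, 3] / [4, 6] / [5]
  Insert 4 (step 7): P = [1, 2, 4] / [3, 5] / [7, 8];  Q = [1, 2, 3] / [4, 6] / [5, 7]
  Insert 6 (step 8): P = [1, 2, 4, 6] / [3, 5] / [7, 8];  Q = [1, 2, 3, 8] / [4, 6] / [5, 7]
Final shape: (4, 2, 2).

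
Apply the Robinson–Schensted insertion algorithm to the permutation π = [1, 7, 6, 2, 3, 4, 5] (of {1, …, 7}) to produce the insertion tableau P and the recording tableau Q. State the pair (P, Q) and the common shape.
P = [1, 2, 3, 4, 5] / [6] / [7];  Q = [1, 2, 5, 6, 7] / [3] / [4];  common shape = (5, 1, 1)

Row-insert the values π_1, π_2, … into P one at a time, bumping the leftmost entry strictly greater than the inserted value down to the next row. The recording tableau Q records, in position (i, j), the step at which that cell was added to P.
  Insert 1 (step 1): P = [1];  Q = [1]
  Insert 7 (step 2): P = [1, 7];  Q = [1, 2]
  Insert 6 (step 3): P = [1, 6] / [7];  Q = [1, 2] / [3]
  Insert 2 (step 4): P = [1, 2] / [6] / [7];  Q = [1, 2] / [3] / [4]
  Insert 3 (step 5): P = [1, 2, 3] / [6] / [7];  Q = [1, 2, 5] / [3] / [4]
  Insert 4 (step 6): P = [1, 2, 3, 4] / [6] / [7];  Q = [1, 2, 5, 6] / [3] / [4]
  Insert 5 (step 7): P = [1, 2, 3, 4, 5] / [6] / [7];  Q = [1, 2, 5, 6, 7] / [3] / [4]
Final shape: (5, 1, 1).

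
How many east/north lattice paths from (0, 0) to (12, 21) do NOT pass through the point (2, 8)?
Number of paths = 303334350

Total paths from (0, 0) to (12, 21): C(33, 12) = 354817320. Paths through (2, 8): (paths (0, 0) → (2, 8)) × (paths (2, 8) → (12, 21)) = C(10, 2) · C(23, 10) = 45 · 1144066 = 51482970. Avoidance count = 354817320 − 51482970 = 303334350.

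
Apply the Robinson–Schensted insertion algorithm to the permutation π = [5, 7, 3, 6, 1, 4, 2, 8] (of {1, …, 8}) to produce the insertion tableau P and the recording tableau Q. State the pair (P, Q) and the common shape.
P = [1, 2, 8] / [3, 4] / [5, 6] / [7];  Q = [1, 2, 8] / [3, 4] / [5, 6] / [7];  common shape = (3, 2, 2, 1)

Row-insert the values π_1, π_2, … into P one at a time, bumping the leftmost entry strictly greater than the inserted value down to the next row. The recording tableau Q records, in position (i, j), the step at which that cell was added to P.
  Insert 5 (step 1): P = [5];  Q = [1]
  Insert 7 (step 2): P = [5, 7];  Q = [1, 2]
  Insert 3 (step 3): P = [3, 7] / [5];  Q = [1, 2] / [3]
  Insert 6 (step 4): P = [3, 6] / [5, 7];  Q = [1, 2] / [3, 4]
  Insert 1 (step 5): P = [1, 6] / [3, 7] / [5];  Q = [1, 2] / [3, 4] / [5]
  Insert 4 (step 6): P = [1, 4] / [3, 6] / [5, 7];  Q = [1, 2] / [3, 4] / [5, 6]
  Insert 2 (step 7): P = [1, 2] / [3, 4] / [5, 6] / [7];  Q = [1, 2] / [3, 4] / [5, 6] / [7]
  Insert 8 (step 8): P = [1, 2, 8] / [3, 4] / [5, 6] / [7];  Q = [1, 2, 8] / [3, 4] / [5, 6] / [7]
Final shape: (3, 2, 2, 1).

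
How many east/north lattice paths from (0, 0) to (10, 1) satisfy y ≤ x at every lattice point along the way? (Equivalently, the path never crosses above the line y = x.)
Number of paths = 10

By the reflection principle (André's argument), the number of monotone paths to (10, 1) with n ≤ m that never go above y = x is C(11, 10) − C(11, 11) = 11 − 1 = 10.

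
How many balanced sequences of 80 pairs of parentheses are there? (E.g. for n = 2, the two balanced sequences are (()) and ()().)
C_80 = 1136359577947336271931632877004667456667613940

These balanced parentheses are counted by the Catalan number C_n = (1/(n + 1)) · C(2n, n). For n = 80: C_80 = (1/81) · C(160, 80) = 92045125813734238026462263037378063990076729140/81 = 1136359577947336271931632877004667456667613940.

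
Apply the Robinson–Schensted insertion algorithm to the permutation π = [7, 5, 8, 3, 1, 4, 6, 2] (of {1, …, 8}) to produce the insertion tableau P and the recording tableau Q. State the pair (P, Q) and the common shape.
P = [1, 2, 6] / [3, 4] / [5, 8] / [7];  Q = [1, 3, 7] / [2, 6] / [4, 8] / [5];  common shape = (3, 2, 2, 1)

Row-insert the values π_1, π_2, … into P one at a time, bumping the leftmost entry strictly greater than the inserted value down to the next row. The recording tableau Q records, in position (i, j), the step at which that cell was added to P.
  Insert 7 (step 1): P = [7];  Q = [1]
  Insert 5 (step 2): P = [5] / [7];  Q = [1] / [2]
  Insert 8 (step 3): P = [5, 8] / [7];  Q = [1, 3] / [2]
  Insert 3 (step 4): P = [3, 8] / [5] / [7];  Q = [1, 3] / [2] / [4]
  Insert 1 (step 5): P = [1, 8] / [3] / [5] / [7];  Q = [1, 3] / [2] / [4] / [5]
  Insert 4 (step 6): P = [1, 4] / [3, 8] / [5] / [7];  Q = [1, 3] / [2, 6] / [4] / [5]
  Insert 6 (step 7): P = [1, 4, 6] / [3, 8] / [5] / [7];  Q = [1, 3, 7] / [2, 6] / [4] / [5]
  Insert 2 (step 8): P = [1, 2, 6] / [3, 4] / [5, 8] / [7];  Q = [1, 3, 7] / [2, 6] / [4, 8] / [5]
Final shape: (3, 2, 2, 1).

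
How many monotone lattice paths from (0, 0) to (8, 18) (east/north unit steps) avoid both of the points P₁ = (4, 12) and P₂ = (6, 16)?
Number of paths = 896197

Inclusion–exclusion. Total paths: C(26, 8) = 1562275. Through P₁: C(16, 4)·C(10, 4) = 382200. Through P₂: C(22, 6)·C(4, 2) = 447678. Since P₁ is strictly southwest of P₂, a monotone path through both must visit P₁ then P₂; paths through both = C(16, 4)·C(6, 2)·C(4, 2) = 163800. Avoid both = 1562275 − 382200 − 447678 + 163800 = 896197.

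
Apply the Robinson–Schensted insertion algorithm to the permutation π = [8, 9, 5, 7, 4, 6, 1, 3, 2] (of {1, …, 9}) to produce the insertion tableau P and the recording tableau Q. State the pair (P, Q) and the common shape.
P = [1, 2] / [3, 6] / [4, 7] / [5, 9] / [8];  Q = [1, 2] / [3, 4] / [5, 6] / [7, 8] / [9];  common shape = (2, 2, 2, 2, 1)

Row-insert the values π_1, π_2, … into P one at a time, bumping the leftmost entry strictly greater than the inserted value down to the next row. The recording tableau Q records, in position (i, j), the step at which that cell was added to P.
  Insert 8 (step 1): P = [8];  Q = [1]
  Insert 9 (step 2): P = [8, 9];  Q = [1, 2]
  Insert 5 (step 3): P = [5, 9] / [8];  Q = [1, 2] / [3]
  Insert 7 (step 4): P = [5, 7] / [8, 9];  Q = [1, 2] / [3, 4]
  Insert 4 (step 5): P = [4, 7] / [5, 9] / [8];  Q = [1, 2] / [3, 4] / [5]
  Insert 6 (step 6): P = [4, 6] / [5, 7] / [8, 9];  Q = [1, 2] / [3, 4] / [5, 6]
  Insert 1 (step 7): P = [1, 6] / [4, 7] / [5, 9] / [8];  Q = [1, 2] / [3, 4] / [5, 6] / [7]
  Insert 3 (step 8): P = [1, 3] / [4, 6] / [5, 7] / [8, 9];  Q = [1, 2] / [3, 4] / [5, 6] / [7, 8]
  Insert 2 (step 9): P = [1, 2] / [3, 6] / [4, 7] / [5, 9] / [8];  Q = [1, 2] / [3, 4] / [5, 6] / [7, 8] / [9]
Final shape: (2, 2, 2, 2, 1).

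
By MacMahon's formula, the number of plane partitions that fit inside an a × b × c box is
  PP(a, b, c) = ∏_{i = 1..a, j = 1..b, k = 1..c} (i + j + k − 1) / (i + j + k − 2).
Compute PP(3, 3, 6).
PP(3, 3, 6) = 41580

Evaluate the triple product over i = 1..3, j = 1..3, k = 1..6. The factors are (2/1) · (3/2) · (4/3) · (5/4) · (6/5) · (7/6) · (3/2) · (4/3) · … (54 factors total). The numerators and denominators telescope so the product is an integer; carrying out the multiplication exactly gives PP(3, 3, 6) = 41580.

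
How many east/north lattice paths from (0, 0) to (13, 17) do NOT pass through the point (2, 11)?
Number of paths = 118794522

Total paths from (0, 0) to (13, 17): C(30, 13) = 119759850. Paths through (2, 11): (paths (0, 0) → (2, 11)) × (paths (2, 11) → (13, 17)) = C(13, 2) · C(17, 11) = 78 · 12376 = 965328. Avoidance count = 119759850 − 965328 = 118794522.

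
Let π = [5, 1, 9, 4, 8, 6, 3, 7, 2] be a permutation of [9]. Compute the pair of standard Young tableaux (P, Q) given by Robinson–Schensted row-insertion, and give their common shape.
P = [1, 2, 6, 7] / [3, 8] / [4] / [5] / [9];  Q = [1, 3, 5, 8] / [2, 4] / [6] / [7] / [9];  common shape = (4, 2, 1, 1, 1)

Row-insert the values π_1, π_2, … into P one at a time, bumping the leftmost entry strictly greater than the inserted value down to the next row. The recording tableau Q records, in position (i, j), the step at which that cell was added to P.
  Insert 5 (step 1): P = [5];  Q = [1]
  Insert 1 (step 2): P = [1] / [5];  Q = [1] / [2]
  Insert 9 (step 3): P = [1, 9] / [5];  Q = [1, 3] / [2]
  Insert 4 (step 4): P = [1, 4] / [5, 9];  Q = [1, 3] / [2, 4]
  Insert 8 (step 5): P = [1, 4, 8] / [5, 9];  Q = [1, 3, 5] / [2, 4]
  Insert 6 (step 6): P = [1, 4, 6] / [5, 8] / [9];  Q = [1, 3, 5] / [2, 4] / [6]
  Insert 3 (step 7): P = [1, 3, 6] / [4, 8] / [5] / [9];  Q = [1, 3, 5] / [2, 4] / [6] / [7]
  Insert 7 (step 8): P = [1, 3, 6, 7] / [4, 8] / [5] / [9];  Q = [1, 3, 5, 8] / [2, 4] / [6] / [7]
  Insert 2 (step 9): P = [1, 2, 6, 7] / [3, 8] / [4] / [5] / [9];  Q = [1, 3, 5, 8] / [2, 4] / [6] / [7] / [9]
Final shape: (4, 2, 1, 1, 1).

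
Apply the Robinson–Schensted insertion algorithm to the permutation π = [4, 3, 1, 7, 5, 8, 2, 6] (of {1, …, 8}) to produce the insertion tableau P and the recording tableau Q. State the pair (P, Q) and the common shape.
P = [1, 2, 6] / [3, 5, 8] / [4, 7];  Q = [1, 4, 6] / [2, 5, 8] / [3, 7];  common shape = (3, 3, 2)

Row-insert the values π_1, π_2, … into P one at a time, bumping the leftmost entry strictly greater than the inserted value down to the next row. The recording tableau Q records, in position (i, j), the step at which that cell was added to P.
  Insert 4 (step 1): P = [4];  Q = [1]
  Insert 3 (step 2): P = [3] / [4];  Q = [1] / [2]
  Insert 1 (step 3): P = [1] / [3] / [4];  Q = [1] / [2] / [3]
  Insert 7 (step 4): P = [1, 7] / [3] / [4];  Q = [1, 4] / [2] / [3]
  Insert 5 (step 5): P = [1, 5] / [3, 7] / [4];  Q = [1, 4] / [2, 5] / [3]
  Insert 8 (step 6): P = [1, 5, 8] / [3, 7] / [4];  Q = [1, 4, 6] / [2, 5] / [3]
  Insert 2 (step 7): P = [1, 2, 8] / [3, 5] / [4, 7];  Q = [1, 4, 6] / [2, 5] / [3, 7]
  Insert 6 (step 8): P = [1, 2, 6] / [3, 5, 8] / [4, 7];  Q = [1, 4, 6] / [2, 5, 8] / [3, 7]
Final shape: (3, 3, 2).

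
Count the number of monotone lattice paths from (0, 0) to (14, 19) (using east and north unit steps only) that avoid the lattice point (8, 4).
Number of paths = 791948520

Total paths from (0, 0) to (14, 19): C(33, 14) = 818809200. Paths through (8, 4): (paths (0, 0) → (8, 4)) × (paths (8, 4) → (14, 19)) = C(12, 8) · C(21, 6) = 495 · 54264 = 26860680. Avoidance count = 818809200 − 26860680 = 791948520.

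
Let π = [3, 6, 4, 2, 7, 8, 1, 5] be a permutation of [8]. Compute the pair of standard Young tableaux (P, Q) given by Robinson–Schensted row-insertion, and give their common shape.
P = [1, 4, 5, 8] / [2, 7] / [3] / [6];  Q = [1, 2, 5, 6] / [3, 8] / [4] / [7];  common shape = (4, 2, 1, 1)

Row-insert the values π_1, π_2, … into P one at a time, bumping the leftmost entry strictly greater than the inserted value down to the next row. The recording tableau Q records, in position (i, j), the step at which that cell was added to P.
  Insert 3 (step 1): P = [3];  Q = [1]
  Insert 6 (step 2): P = [3, 6];  Q = [1, 2]
  Insert 4 (step 3): P = [3, 4] / [6];  Q = [1, 2] / [3]
  Insert 2 (step 4): P = [2, 4] / [3] / [6];  Q = [1, 2] / [3] / [4]
  Insert 7 (step 5): P = [2, 4, 7] / [3] / [6];  Q = [1, 2, 5] / [3] / [4]
  Insert 8 (step 6): P = [2, 4, 7, 8] / [3] / [6];  Q = [1, 2, 5, 6] / [3] / [4]
  Insert 1 (step 7): P = [1, 4, 7, 8] / [2] / [3] / [6];  Q = [1, 2, 5, 6] / [3] / [4] / [7]
  Insert 5 (step 8): P = [1, 4, 5, 8] / [2, 7] / [3] / [6];  Q = [1, 2, 5, 6] / [3, 8] / [4] / [7]
Final shape: (4, 2, 1, 1).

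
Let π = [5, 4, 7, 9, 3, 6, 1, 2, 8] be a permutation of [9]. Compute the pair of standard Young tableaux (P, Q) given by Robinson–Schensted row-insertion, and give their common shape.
P = [1, 2, 8] / [3, 6, 9] / [4, 7] / [5];  Q = [1, 3, 4] / [2, 6, 9] / [5, 8] / [7];  common shape = (3, 3, 2, 1)

Row-insert the values π_1, π_2, … into P one at a time, bumping the leftmost entry strictly greater than the inserted value down to the next row. The recording tableau Q records, in position (i, j), the step at which that cell was added to P.
  Insert 5 (step 1): P = [5];  Q = [1]
  Insert 4 (step 2): P = [4] / [5];  Q = [1] / [2]
  Insert 7 (step 3): P = [4, 7] / [5];  Q = [1, 3] / [2]
  Insert 9 (step 4): P = [4, 7, 9] / [5];  Q = [1, 3, 4] / [2]
  Insert 3 (step 5): P = [3, 7, 9] / [4] / [5];  Q = [1, 3, 4] / [2] / [5]
  Insert 6 (step 6): P = [3, 6, 9] / [4, 7] / [5];  Q = [1, 3, 4] / [2, 6] / [5]
  Insert 1 (step 7): P = [1, 6, 9] / [3, 7] / [4] / [5];  Q = [1, 3, 4] / [2, 6] / [5] / [7]
  Insert 2 (step 8): P = [1, 2, 9] / [3, 6] / [4, 7] / [5];  Q = [1, 3, 4] / [2, 6] / [5, 8] / [7]
  Insert 8 (step 9): P = [1, 2, 8] / [3, 6, 9] / [4, 7] / [5];  Q = [1, 3, 4] / [2, 6, 9] / [5, 8] / [7]
Final shape: (3, 3, 2, 1).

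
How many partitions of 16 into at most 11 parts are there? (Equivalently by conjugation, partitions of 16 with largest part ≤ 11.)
p(16, parts ≤ 11) = 219

Partitions of 16 with all parts ≤ 11: 11+5, 11+4+1, 11+3+2, 11+3+1+1, 11+2+2+1, 11+2+1+1+1, 11+1+1+1+1+1, 10+6, 10+5+1, 10+4+2, 10+4+1+1, 10+3+3, 10+3+2+1, 10+3+1+1+1, 10+2+2+2, 10+2+2+1+1, 10+2+1+1+1+1, 10+1+1+1+1+1+1, 9+7, 9+6+1, 9+5+2, 9+5+1+1, 9+4+3, 9+4+2+1, 9+4+1+1+1, 9+3+3+1, 9+3+2+2, 9+3+2+1+1, 9+3+1+1+1+1, 9+2+2+2+1, … (219 total). Count = 219.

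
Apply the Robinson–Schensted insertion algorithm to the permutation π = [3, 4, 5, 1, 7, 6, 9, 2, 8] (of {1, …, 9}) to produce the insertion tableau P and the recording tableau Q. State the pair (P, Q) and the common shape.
P = [1, 2, 5, 6, 8] / [3, 4, 9] / [7];  Q = [1, 2, 3, 5, 7] / [4, 6, 9] / [8];  common shape = (5, 3, 1)

Row-insert the values π_1, π_2, … into P one at a time, bumping the leftmost entry strictly greater than the inserted value down to the next row. The recording tableau Q records, in position (i, j), the step at which that cell was added to P.
  Insert 3 (step 1): P = [3];  Q = [1]
  Insert 4 (step 2): P = [3, 4];  Q = [1, 2]
  Insert 5 (step 3): P = [3, 4, 5];  Q = [1, 2, 3]
  Insert 1 (step 4): P = [1, 4, 5] / [3];  Q = [1, 2, 3] / [4]
  Insert 7 (step 5): P = [1, 4, 5, 7] / [3];  Q = [1, 2, 3, 5] / [4]
  Insert 6 (step 6): P = [1, 4, 5, 6] / [3, 7];  Q = [1, 2, 3, 5] / [4, 6]
  Insert 9 (step 7): P = [1, 4, 5, 6, 9] / [3, 7];  Q = [1, 2, 3, 5, 7] / [4, 6]
  Insert 2 (step 8): P = [1, 2, 5, 6, 9] / [3, 4] / [7];  Q = [1, 2, 3, 5, 7] / [4, 6] / [8]
  Insert 8 (step 9): P = [1, 2, 5, 6, 8] / [3, 4, 9] / [7];  Q = [1, 2, 3, 5, 7] / [4, 6, 9] / [8]
Final shape: (5, 3, 1).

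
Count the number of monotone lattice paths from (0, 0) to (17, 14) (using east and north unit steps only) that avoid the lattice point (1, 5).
Number of paths = 252924675

Total paths from (0, 0) to (17, 14): C(31, 17) = 265182525. Paths through (1, 5): (paths (0, 0) → (1, 5)) × (paths (1, 5) → (17, 14)) = C(6, 1) · C(25, 16) = 6 · 2042975 = 12257850. Avoidance count = 265182525 − 12257850 = 252924675.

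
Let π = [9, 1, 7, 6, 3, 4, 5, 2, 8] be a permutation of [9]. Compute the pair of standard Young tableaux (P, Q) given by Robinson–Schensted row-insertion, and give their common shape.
P = [1, 2, 4, 5, 8] / [3] / [6] / [7] / [9];  Q = [1, 3, 6, 7, 9] / [2] / [4] / [5] / [8];  common shape = (5, 1, 1, 1, 1)

Row-insert the values π_1, π_2, … into P one at a time, bumping the leftmost entry strictly greater than the inserted value down to the next row. The recording tableau Q records, in position (i, j), the step at which that cell was added to P.
  Insert 9 (step 1): P = [9];  Q = [1]
  Insert 1 (step 2): P = [1] / [9];  Q = [1] / [2]
  Insert 7 (step 3): P = [1, 7] / [9];  Q = [1, 3] / [2]
  Insert 6 (step 4): P = [1, 6] / [7] / [9];  Q = [1, 3] / [2] / [4]
  Insert 3 (step 5): P = [1, 3] / [6] / [7] / [9];  Q = [1, 3] / [2] / [4] / [5]
  Insert 4 (step 6): P = [1, 3, 4] / [6] / [7] / [9];  Q = [1, 3, 6] / [2] / [4] / [5]
  Insert 5 (step 7): P = [1, 3, 4, 5] / [6] / [7] / [9];  Q = [1, 3, 6, 7] / [2] / [4] / [5]
  Insert 2 (step 8): P = [1, 2, 4, 5] / [3] / [6] / [7] / [9];  Q = [1, 3, 6, 7] / [2] / [4] / [5] / [8]
  Insert 8 (step 9): P = [1, 2, 4, 5, 8] / [3] / [6] / [7] / [9];  Q = [1, 3, 6, 7, 9] / [2] / [4] / [5] / [8]
Final shape: (5, 1, 1, 1, 1).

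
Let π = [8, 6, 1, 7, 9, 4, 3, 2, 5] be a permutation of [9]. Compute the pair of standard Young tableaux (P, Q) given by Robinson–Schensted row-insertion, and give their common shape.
P = [1, 2, 5] / [3, 7, 9] / [4] / [6] / [8];  Q = [1, 4, 5] / [2, 6, 9] / [3] / [7] / [8];  common shape = (3, 3, 1, 1, 1)

Row-insert the values π_1, π_2, … into P one at a time, bumping the leftmost entry strictly greater than the inserted value down to the next row. The recording tableau Q records, in position (i, j), the step at which that cell was added to P.
  Insert 8 (step 1): P = [8];  Q = [1]
  Insert 6 (step 2): P = [6] / [8];  Q = [1] / [2]
  Insert 1 (step 3): P = [1] / [6] / [8];  Q = [1] / [2] / [3]
  Insert 7 (step 4): P = [1, 7] / [6] / [8];  Q = [1, 4] / [2] / [3]
  Insert 9 (step 5): P = [1, 7, 9] / [6] / [8];  Q = [1, 4, 5] / [2] / [3]
  Insert 4 (step 6): P = [1, 4, 9] / [6, 7] / [8];  Q = [1, 4, 5] / [2, 6] / [3]
  Insert 3 (step 7): P = [1, 3, 9] / [4, 7] / [6] / [8];  Q = [1, 4, 5] / [2, 6] / [3] / [7]
  Insert 2 (step 8): P = [1, 2, 9] / [3, 7] / [4] / [6] / [8];  Q = [1, 4, 5] / [2, 6] / [3] / [7] / [8]
  Insert 5 (step 9): P = [1, 2, 5] / [3, 7, 9] / [4] / [6] / [8];  Q = [1, 4, 5] / [2, 6, 9] / [3] / [7] / [8]
Final shape: (3, 3, 1, 1, 1).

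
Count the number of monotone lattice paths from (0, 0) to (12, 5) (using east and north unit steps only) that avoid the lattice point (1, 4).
Number of paths = 6128

Total paths from (0, 0) to (12, 5): C(17, 12) = 6188. Paths through (1, 4): (paths (0, 0) → (1, 4)) × (paths (1, 4) → (12, 5)) = C(5, 1) · C(12, 11) = 5 · 12 = 60. Avoidance count = 6188 − 60 = 6128.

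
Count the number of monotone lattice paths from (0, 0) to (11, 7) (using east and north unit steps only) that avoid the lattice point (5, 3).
Number of paths = 20064

Total paths from (0, 0) to (11, 7): C(18, 11) = 31824. Paths through (5, 3): (paths (0, 0) → (5, 3)) × (paths (5, 3) → (11, 7)) = C(8, 5) · C(10, 6) = 56 · 210 = 11760. Avoidance count = 31824 − 11760 = 20064.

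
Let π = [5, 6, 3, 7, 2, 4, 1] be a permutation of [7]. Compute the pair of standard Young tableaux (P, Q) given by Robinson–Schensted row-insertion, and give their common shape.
P = [1, 4, 7] / [2, 6] / [3] / [5];  Q = [1, 2, 4] / [3, 6] / [5] / [7];  common shape = (3, 2, 1, 1)

Row-insert the values π_1, π_2, … into P one at a time, bumping the leftmost entry strictly greater than the inserted value down to the next row. The recording tableau Q records, in position (i, j), the step at which that cell was added to P.
  Insert 5 (step 1): P = [5];  Q = [1]
  Insert 6 (step 2): P = [5, 6];  Q = [1, 2]
  Insert 3 (step 3): P = [3, 6] / [5];  Q = [1, 2] / [3]
  Insert 7 (step 4): P = [3, 6, 7] / [5];  Q = [1, 2, 4] / [3]
  Insert 2 (step 5): P = [2, 6, 7] / [3] / [5];  Q = [1, 2, 4] / [3] / [5]
  Insert 4 (step 6): P = [2, 4, 7] / [3, 6] / [5];  Q = [1, 2, 4] / [3, 6] / [5]
  Insert 1 (step 7): P = [1, 4, 7] / [2, 6] / [3] / [5];  Q = [1, 2, 4] / [3, 6] / [5] / [7]
Final shape: (3, 2, 1, 1).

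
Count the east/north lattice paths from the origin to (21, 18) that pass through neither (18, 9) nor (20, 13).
Number of paths = 58310858100

Inclusion–exclusion. Total paths: C(39, 21) = 62359143990. Through P₁: C(27, 18)·C(12, 3) = 1031101500. Through P₂: C(33, 20)·C(6, 1) = 3438998640. Since P₁ is strictly southwest of P₂, a monotone path through both must visit P₁ then P₂; paths through both = C(27, 18)·C(6, 2)·C(6, 1) = 421814250. Avoid both = 62359143990 − 1031101500 − 3438998640 + 421814250 = 58310858100.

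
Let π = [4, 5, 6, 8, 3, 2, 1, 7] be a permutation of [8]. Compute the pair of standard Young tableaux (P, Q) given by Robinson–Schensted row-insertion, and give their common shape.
P = [1, 5, 6, 7] / [2, 8] / [3] / [4];  Q = [1, 2, 3, 4] / [5, 8] / [6] / [7];  common shape = (4, 2, 1, 1)

Row-insert the values π_1, π_2, … into P one at a time, bumping the leftmost entry strictly greater than the inserted value down to the next row. The recording tableau Q records, in position (i, j), the step at which that cell was added to P.
  Insert 4 (step 1): P = [4];  Q = [1]
  Insert 5 (step 2): P = [4, 5];  Q = [1, 2]
  Insert 6 (step 3): P = [4, 5, 6];  Q = [1, 2, 3]
  Insert 8 (step 4): P = [4, 5, 6, 8];  Q = [1, 2, 3, 4]
  Insert 3 (step 5): P = [3, 5, 6, 8] / [4];  Q = [1, 2, 3, 4] / [5]
  Insert 2 (step 6): P = [2, 5, 6, 8] / [3] / [4];  Q = [1, 2, 3, 4] / [5] / [6]
  Insert 1 (step 7): P = [1, 5, 6, 8] / [2] / [3] / [4];  Q = [1, 2, 3, 4] / [5] / [6] / [7]
  Insert 7 (step 8): P = [1, 5, 6, 7] / [2, 8] / [3] / [4];  Q = [1, 2, 3, 4] / [5, 8] / [6] / [7]
Final shape: (4, 2, 1, 1).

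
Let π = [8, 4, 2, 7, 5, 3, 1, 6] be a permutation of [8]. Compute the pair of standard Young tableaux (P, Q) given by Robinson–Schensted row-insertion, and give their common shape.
P = [1, 3, 6] / [2, 5] / [4] / [7] / [8];  Q = [1, 4, 8] / [2, 5] / [3] / [6] / [7];  common shape = (3, 2, 1, 1, 1)

Row-insert the values π_1, π_2, … into P one at a time, bumping the leftmost entry strictly greater than the inserted value down to the next row. The recording tableau Q records, in position (i, j), the step at which that cell was added to P.
  Insert 8 (step 1): P = [8];  Q = [1]
  Insert 4 (step 2): P = [4] / [8];  Q = [1] / [2]
  Insert 2 (step 3): P = [2] / [4] / [8];  Q = [1] / [2] / [3]
  Insert 7 (step 4): P = [2, 7] / [4] / [8];  Q = [1, 4] / [2] / [3]
  Insert 5 (step 5): P = [2, 5] / [4, 7] / [8];  Q = [1, 4] / [2, 5] / [3]
  Insert 3 (step 6): P = [2, 3] / [4, 5] / [7] / [8];  Q = [1, 4] / [2, 5] / [3] / [6]
  Insert 1 (step 7): P = [1, 3] / [2, 5] / [4] / [7] / [8];  Q = [1, 4] / [2, 5] / [3] / [6] / [7]
  Insert 6 (step 8): P = [1, 3, 6] / [2, 5] / [4] / [7] / [8];  Q = [1, 4, 8] / [2, 5] / [3] / [6] / [7]
Final shape: (3, 2, 1, 1, 1).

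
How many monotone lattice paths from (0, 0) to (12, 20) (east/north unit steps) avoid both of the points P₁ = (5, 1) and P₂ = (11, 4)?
Number of paths = 221831403

Inclusion–exclusion. Total paths: C(32, 12) = 225792840. Through P₁: C(6, 5)·C(26, 7) = 3946800. Through P₂: C(15, 11)·C(17, 1) = 23205. Since P₁ is strictly southwest of P₂, a monotone path through both must visit P₁ then P₂; paths through both = C(6, 5)·C(9, 6)·C(17, 1) = 8568. Avoid both = 225792840 − 3946800 − 23205 + 8568 = 221831403.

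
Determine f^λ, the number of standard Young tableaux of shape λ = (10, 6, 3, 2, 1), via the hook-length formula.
# SYT of shape (10, 6, 3, 2, 1) = 975511680

Hook-length formula: f^λ = n! / Π hook(c), product over all cells c of the Young diagram. For λ = (10, 6, 3, 2, 1), n = 22 boxes. Hook lengths by row (left-to-right, top-to-bottom): [14, 12, 10, 8, 7, 6, 4, 3, 2, 1]; [9, 7, 5, 3, 2, 1]; [5, 3, 1]; [3, 1]; [1]. Product of hooks = 1152216576000. So f^λ = 22! / 1152216576000 = 1124000727777607680000 / 1152216576000 = 975511680.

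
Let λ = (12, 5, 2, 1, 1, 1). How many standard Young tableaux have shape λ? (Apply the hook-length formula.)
# SYT of shape (12, 5, 2, 1, 1, 1) = 125841408

Hook-length formula: f^λ = n! / Π hook(c), product over all cells c of the Young diagram. For λ = (12, 5, 2, 1, 1, 1), n = 22 boxes. Hook lengths by row (left-to-right, top-to-bottom): [17, 13, 11, 10, 9, 7, 6, 5, 4, 3, 2, 1]; [9, 5, 3, 2, 1]; [5, 1]; [3]; [2]; [1]. Product of hooks = 8931882960000. So f^λ = 22! / 8931882960000 = 1124000727777607680000 / 8931882960000 = 125841408.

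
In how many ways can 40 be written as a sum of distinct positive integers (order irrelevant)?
q(40) = 1113

A partition into distinct parts is a strictly decreasing sequence summing to n. The recurrence d(n, m) = d(n, m−1) + d(n−m, m−1) (use part m at most once) with q(n) = d(n, n) gives q(40) = 1113. (Euler's theorem: # distinct-part partitions = # odd-part partitions.)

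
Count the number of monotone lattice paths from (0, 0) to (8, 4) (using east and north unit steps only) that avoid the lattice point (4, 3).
Number of paths = 320

Total paths from (0, 0) to (8, 4): C(12, 8) = 495. Paths through (4, 3): (paths (0, 0) → (4, 3)) × (paths (4, 3) → (8, 4)) = C(7, 4) · C(5, 4) = 35 · 5 = 175. Avoidance count = 495 − 175 = 320.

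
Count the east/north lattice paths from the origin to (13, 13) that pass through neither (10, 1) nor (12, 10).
Number of paths = 7811431

Inclusion–exclusion. Total paths: C(26, 13) = 10400600. Through P₁: C(11, 10)·C(15, 3) = 5005. Through P₂: C(22, 12)·C(4, 1) = 2586584. Since P₁ is strictly southwest of P₂, a monotone path through both must visit P₁ then P₂; paths through both = C(11, 10)·C(11, 2)·C(4, 1) = 2420. Avoid both = 10400600 − 5005 − 2586584 + 2420 = 7811431.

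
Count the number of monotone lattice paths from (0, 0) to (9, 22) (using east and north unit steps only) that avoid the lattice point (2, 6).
Number of paths = 13295679

Total paths from (0, 0) to (9, 22): C(31, 9) = 20160075. Paths through (2, 6): (paths (0, 0) → (2, 6)) × (paths (2, 6) → (9, 22)) = C(8, 2) · C(23, 7) = 28 · 245157 = 6864396. Avoidance count = 20160075 − 6864396 = 13295679.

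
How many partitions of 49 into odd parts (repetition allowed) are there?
p_odd(49) = 3264

Enumerate partitions using only odd parts via the recurrence o(n, m) = o(n, m−2) + o(n−m, m) over odd m, starting from the largest odd part ≤ n. This gives p_odd(49) = 3264. (Euler's theorem: equals the count of distinct-part partitions.)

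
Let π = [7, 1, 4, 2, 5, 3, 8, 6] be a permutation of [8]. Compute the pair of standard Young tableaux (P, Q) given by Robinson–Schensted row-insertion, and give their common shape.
P = [1, 2, 3, 6] / [4, 5, 8] / [7];  Q = [1, 3, 5, 7] / [2, 6, 8] / [4];  common shape = (4, 3, 1)

Row-insert the values π_1, π_2, … into P one at a time, bumping the leftmost entry strictly greater than the inserted value down to the next row. The recording tableau Q records, in position (i, j), the step at which that cell was added to P.
  Insert 7 (step 1): P = [7];  Q = [1]
  Insert 1 (step 2): P = [1] / [7];  Q = [1] / [2]
  Insert 4 (step 3): P = [1, 4] / [7];  Q = [1, 3] / [2]
  Insert 2 (step 4): P = [1, 2] / [4] / [7];  Q = [1, 3] / [2] / [4]
  Insert 5 (step 5): P = [1, 2, 5] / [4] / [7];  Q = [1, 3, 5] / [2] / [4]
  Insert 3 (step 6): P = [1, 2, 3] / [4, 5] / [7];  Q = [1, 3, 5] / [2, 6] / [4]
  Insert 8 (step 7): P = [1, 2, 3, 8] / [4, 5] / [7];  Q = [1, 3, 5, 7] / [2, 6] / [4]
  Insert 6 (step 8): P = [1, 2, 3, 6] / [4, 5, 8] / [7];  Q = [1, 3, 5, 7] / [2, 6, 8] / [4]
Final shape: (4, 3, 1).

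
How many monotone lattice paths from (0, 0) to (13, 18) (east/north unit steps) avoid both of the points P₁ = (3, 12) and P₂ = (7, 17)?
Number of paths = 200588017

Inclusion–exclusion. Total paths: C(31, 13) = 206253075. Through P₁: C(15, 3)·C(16, 10) = 3643640. Through P₂: C(24, 7)·C(7, 6) = 2422728. Since P₁ is strictly southwest of P₂, a monotone path through both must visit P₁ then P₂; paths through both = C(15, 3)·C(9, 4)·C(7, 6) = 401310. Avoid both = 206253075 − 3643640 − 2422728 + 401310 = 200588017.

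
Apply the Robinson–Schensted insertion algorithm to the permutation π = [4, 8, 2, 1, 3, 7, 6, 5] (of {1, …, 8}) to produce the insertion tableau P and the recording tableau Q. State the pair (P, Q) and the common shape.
P = [1, 3, 5] / [2, 6] / [4, 7] / [8];  Q = [1, 2, 6] / [3, 5] / [4, 7] / [8];  common shape = (3, 2, 2, 1)

Row-insert the values π_1, π_2, … into P one at a time, bumping the leftmost entry strictly greater than the inserted value down to the next row. The recording tableau Q records, in position (i, j), the step at which that cell was added to P.
  Insert 4 (step 1): P = [4];  Q = [1]
  Insert 8 (step 2): P = [4, 8];  Q = [1, 2]
  Insert 2 (step 3): P = [2, 8] / [4];  Q = [1, 2] / [3]
  Insert 1 (step 4): P = [1, 8] / [2] / [4];  Q = [1, 2] / [3] / [4]
  Insert 3 (step 5): P = [1, 3] / [2, 8] / [4];  Q = [1, 2] / [3, 5] / [4]
  Insert 7 (step 6): P = [1, 3, 7] / [2, 8] / [4];  Q = [1, 2, 6] / [3, 5] / [4]
  Insert 6 (step 7): P = [1, 3, 6] / [2, 7] / [4, 8];  Q = [1, 2, 6] / [3, 5] / [4, 7]
  Insert 5 (step 8): P = [1, 3, 5] / [2, 6] / [4, 7] / [8];  Q = [1, 2, 6] / [3, 5] / [4, 7] / [8]
Final shape: (3, 2, 2, 1).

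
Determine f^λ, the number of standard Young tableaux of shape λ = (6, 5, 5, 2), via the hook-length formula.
# SYT of shape (6, 5, 5, 2) = 2042040

Hook-length formula: f^λ = n! / Π hook(c), product over all cells c of the Young diagram. For λ = (6, 5, 5, 2), n = 18 boxes. Hook lengths by row (left-to-right, top-to-bottom): [9, 8, 6, 5, 4, 1]; [7, 6, 4, 3, 2]; [6, 5, 3, 2, 1]; [2, 1]. Product of hooks = 3135283200. So f^λ = 18! / 3135283200 = 6402373705728000 / 3135283200 = 2042040.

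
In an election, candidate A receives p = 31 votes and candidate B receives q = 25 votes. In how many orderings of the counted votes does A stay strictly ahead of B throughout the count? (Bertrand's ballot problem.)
Strict-lead orderings = 597261490737912

Total orderings of the 56 votes with 31 for A: C(56, 31) = 5574440580220512. By the Bertrand ballot formula (Cycle Lemma / reflection principle), the number of orderings in which A is strictly ahead of B throughout is (p − q)/(p + q) · C(p + q, p) = (31 − 25)/(31 + 25) · 5574440580220512 = 597261490737912.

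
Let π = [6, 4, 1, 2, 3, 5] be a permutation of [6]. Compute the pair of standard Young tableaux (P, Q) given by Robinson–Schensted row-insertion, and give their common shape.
P = [1, 2, 3, 5] / [4] / [6];  Q = [1, 4, 5, 6] / [2] / [3];  common shape = (4, 1, 1)

Row-insert the values π_1, π_2, … into P one at a time, bumping the leftmost entry strictly greater than the inserted value down to the next row. The recording tableau Q records, in position (i, j), the step at which that cell was added to P.
  Insert 6 (step 1): P = [6];  Q = [1]
  Insert 4 (step 2): P = [4] / [6];  Q = [1] / [2]
  Insert 1 (step 3): P = [1] / [4] / [6];  Q = [1] / [2] / [3]
  Insert 2 (step 4): P = [1, 2] / [4] / [6];  Q = [1, 4] / [2] / [3]
  Insert 3 (step 5): P = [1, 2, 3] / [4] / [6];  Q = [1, 4, 5] / [2] / [3]
  Insert 5 (step 6): P = [1, 2, 3, 5] / [4] / [6];  Q = [1, 4, 5, 6] / [2] / [3]
Final shape: (4, 1, 1).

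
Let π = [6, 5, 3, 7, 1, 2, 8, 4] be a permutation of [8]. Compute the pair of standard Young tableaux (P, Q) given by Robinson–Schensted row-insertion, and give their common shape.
P = [1, 2, 4] / [3, 7, 8] / [5] / [6];  Q = [1, 4, 7] / [2, 6, 8] / [3] / [5];  common shape = (3, 3, 1, 1)

Row-insert the values π_1, π_2, … into P one at a time, bumping the leftmost entry strictly greater than the inserted value down to the next row. The recording tableau Q records, in position (i, j), the step at which that cell was added to P.
  Insert 6 (step 1): P = [6];  Q = [1]
  Insert 5 (step 2): P = [5] / [6];  Q = [1] / [2]
  Insert 3 (step 3): P = [3] / [5] / [6];  Q = [1] / [2] / [3]
  Insert 7 (step 4): P = [3, 7] / [5] / [6];  Q = [1, 4] / [2] / [3]
  Insert 1 (step 5): P = [1, 7] / [3] / [5] / [6];  Q = [1, 4] / [2] / [3] / [5]
  Insert 2 (step 6): P = [1, 2] / [3, 7] / [5] / [6];  Q = [1, 4] / [2, 6] / [3] / [5]
  Insert 8 (step 7): P = [1, 2, 8] / [3, 7] / [5] / [6];  Q = [1, 4, 7] / [2, 6] / [3] / [5]
  Insert 4 (step 8): P = [1, 2, 4] / [3, 7, 8] / [5] / [6];  Q = [1, 4, 7] / [2, 6, 8] / [3] / [5]
Final shape: (3, 3, 1, 1).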